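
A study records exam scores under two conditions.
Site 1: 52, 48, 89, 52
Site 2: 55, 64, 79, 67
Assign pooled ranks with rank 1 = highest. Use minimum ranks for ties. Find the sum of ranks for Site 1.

21

Sorted (descending): 89, 79, 67, 64, 55, 52, 52, 48
The 2 values of 52 occupy positions 6–7 → each gets rank 6.
Site 1 values → pooled ranks: 52→6, 48→8, 89→1, 52→6
Rank sum = 6 + 8 + 1 + 6 = 21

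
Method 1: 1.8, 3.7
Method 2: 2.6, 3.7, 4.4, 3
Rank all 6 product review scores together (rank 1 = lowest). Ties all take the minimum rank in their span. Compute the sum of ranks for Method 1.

5

Sorted (ascending): 1.8, 2.6, 3, 3.7, 3.7, 4.4
The 2 values of 3.7 occupy positions 4–5 → each gets rank 4.
Method 1 values → pooled ranks: 1.8→1, 3.7→4
Rank sum = 1 + 4 = 5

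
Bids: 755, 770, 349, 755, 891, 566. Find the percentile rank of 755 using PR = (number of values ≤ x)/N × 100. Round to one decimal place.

66.7

N = 6.
Strictly below 755: 2. Equal to 755: 2.
PR = 4/6 × 100 = 66.7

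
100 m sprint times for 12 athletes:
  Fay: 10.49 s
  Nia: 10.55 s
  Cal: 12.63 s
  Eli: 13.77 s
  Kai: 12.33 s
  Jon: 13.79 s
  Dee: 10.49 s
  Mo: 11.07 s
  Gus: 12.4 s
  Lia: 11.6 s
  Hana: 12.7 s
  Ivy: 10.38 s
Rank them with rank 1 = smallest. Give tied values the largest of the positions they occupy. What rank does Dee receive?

Sorted (ascending): 10.38, 10.49, 10.49, 10.55, 11.07, 11.6, 12.33, 12.4, 12.63, 12.7, 13.77, 13.79
The 2 values of 10.49 occupy positions 2–3 → each gets rank 3.
Dee has value 10.49 s → rank 3.

3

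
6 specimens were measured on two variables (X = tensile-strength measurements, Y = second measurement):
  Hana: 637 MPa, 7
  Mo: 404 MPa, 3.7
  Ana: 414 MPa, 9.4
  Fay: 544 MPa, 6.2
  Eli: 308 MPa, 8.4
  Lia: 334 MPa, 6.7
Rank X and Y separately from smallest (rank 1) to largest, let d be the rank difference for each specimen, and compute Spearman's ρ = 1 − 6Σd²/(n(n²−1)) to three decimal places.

-0.086

Ranks of variable 1: 6, 3, 4, 5, 1, 2
Ranks of variable 2: 4, 1, 6, 2, 5, 3
d = r₁ − r₂: 2, 2, -2, 3, -4, -1
d²: 4, 4, 4, 9, 16, 1; Σd² = 38
ρ = 1 − 6·38/(6·35) = 1 − 228/210 = -0.086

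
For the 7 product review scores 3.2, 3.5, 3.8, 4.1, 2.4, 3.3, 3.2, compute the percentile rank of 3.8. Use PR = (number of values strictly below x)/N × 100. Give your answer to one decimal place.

71.4

N = 7.
Strictly below 3.8: 5. Equal to 3.8: 1.
PR = 5/7 × 100 = 71.4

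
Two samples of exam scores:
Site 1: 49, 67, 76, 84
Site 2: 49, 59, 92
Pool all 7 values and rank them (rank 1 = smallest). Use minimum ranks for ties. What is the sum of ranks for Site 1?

Sorted (ascending): 49, 49, 59, 67, 76, 84, 92
The 2 values of 49 occupy positions 1–2 → each gets rank 1.
Site 1 values → pooled ranks: 49→1, 67→4, 76→5, 84→6
Rank sum = 1 + 4 + 5 + 6 = 16

16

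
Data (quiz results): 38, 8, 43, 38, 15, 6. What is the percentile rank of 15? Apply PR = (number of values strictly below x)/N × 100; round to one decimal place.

33.3

N = 6.
Strictly below 15: 2. Equal to 15: 1.
PR = 2/6 × 100 = 33.3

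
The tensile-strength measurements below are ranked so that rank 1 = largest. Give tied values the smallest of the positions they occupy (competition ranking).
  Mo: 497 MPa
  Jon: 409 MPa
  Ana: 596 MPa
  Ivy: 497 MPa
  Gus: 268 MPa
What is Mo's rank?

Sorted (descending): 596, 497, 497, 409, 268
The 2 values of 497 occupy positions 2–3 → each gets rank 2.
Mo has value 497 MPa → rank 2.

2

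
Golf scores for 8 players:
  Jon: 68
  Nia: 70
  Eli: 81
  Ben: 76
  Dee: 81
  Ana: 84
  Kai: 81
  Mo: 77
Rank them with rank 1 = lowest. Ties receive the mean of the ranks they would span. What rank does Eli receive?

Sorted (ascending): 68, 70, 76, 77, 81, 81, 81, 84
The 3 values of 81 occupy positions 5–7 → average rank 6.
Eli has value 81 → rank 6.

6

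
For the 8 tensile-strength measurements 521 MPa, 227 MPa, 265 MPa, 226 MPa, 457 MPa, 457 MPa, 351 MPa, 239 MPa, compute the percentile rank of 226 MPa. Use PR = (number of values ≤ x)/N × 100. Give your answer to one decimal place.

N = 8.
Strictly below 226: 0. Equal to 226: 1.
PR = 1/8 × 100 = 12.5

12.5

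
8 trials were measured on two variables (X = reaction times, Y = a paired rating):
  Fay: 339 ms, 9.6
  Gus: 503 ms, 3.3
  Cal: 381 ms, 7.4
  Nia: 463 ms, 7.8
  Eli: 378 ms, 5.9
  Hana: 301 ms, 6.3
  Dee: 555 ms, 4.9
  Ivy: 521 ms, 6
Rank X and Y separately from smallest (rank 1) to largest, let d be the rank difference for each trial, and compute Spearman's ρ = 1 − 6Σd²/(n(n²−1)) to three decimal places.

-0.548

Ranks of variable 1: 2, 6, 4, 5, 3, 1, 8, 7
Ranks of variable 2: 8, 1, 6, 7, 3, 5, 2, 4
d = r₁ − r₂: -6, 5, -2, -2, 0, -4, 6, 3
d²: 36, 25, 4, 4, 0, 16, 36, 9; Σd² = 130
ρ = 1 − 6·130/(8·63) = 1 − 780/504 = -0.548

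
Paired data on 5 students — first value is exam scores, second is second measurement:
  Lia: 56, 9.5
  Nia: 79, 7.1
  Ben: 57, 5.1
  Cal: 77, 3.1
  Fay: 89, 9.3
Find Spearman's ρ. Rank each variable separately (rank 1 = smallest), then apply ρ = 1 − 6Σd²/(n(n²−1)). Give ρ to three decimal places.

-0.100

Ranks of variable 1: 1, 4, 2, 3, 5
Ranks of variable 2: 5, 3, 2, 1, 4
d = r₁ − r₂: -4, 1, 0, 2, 1
d²: 16, 1, 0, 4, 1; Σd² = 22
ρ = 1 − 6·22/(5·24) = 1 − 132/120 = -0.100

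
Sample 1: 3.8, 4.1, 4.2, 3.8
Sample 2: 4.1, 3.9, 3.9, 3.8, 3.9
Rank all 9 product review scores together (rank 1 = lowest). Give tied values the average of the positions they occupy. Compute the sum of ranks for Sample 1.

Sorted (ascending): 3.8, 3.8, 3.8, 3.9, 3.9, 3.9, 4.1, 4.1, 4.2
The 3 values of 3.8 occupy positions 1–3 → average rank 2.
The 3 values of 3.9 occupy positions 4–6 → average rank 5.
The 2 values of 4.1 occupy positions 7–8 → average rank (7+8)/2 = 7.5.
Sample 1 values → pooled ranks: 3.8→2, 4.1→7.5, 4.2→9, 3.8→2
Rank sum = 2 + 7.5 + 9 + 2 = 20.5

20.5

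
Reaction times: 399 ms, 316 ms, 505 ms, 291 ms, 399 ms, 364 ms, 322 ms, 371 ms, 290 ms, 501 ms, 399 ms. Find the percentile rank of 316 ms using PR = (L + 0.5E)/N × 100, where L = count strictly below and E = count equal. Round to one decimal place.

N = 11.
Strictly below 316: 2. Equal to 316: 1.
PR = (2 + 0.5·1)/11 × 100 = 22.7

22.7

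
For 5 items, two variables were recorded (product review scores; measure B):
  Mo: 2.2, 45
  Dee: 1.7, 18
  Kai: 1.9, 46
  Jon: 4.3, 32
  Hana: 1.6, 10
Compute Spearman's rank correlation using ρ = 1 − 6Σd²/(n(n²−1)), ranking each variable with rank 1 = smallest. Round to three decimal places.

0.600

Ranks of variable 1: 4, 2, 3, 5, 1
Ranks of variable 2: 4, 2, 5, 3, 1
d = r₁ − r₂: 0, 0, -2, 2, 0
d²: 0, 0, 4, 4, 0; Σd² = 8
ρ = 1 − 6·8/(5·24) = 1 − 48/120 = 0.600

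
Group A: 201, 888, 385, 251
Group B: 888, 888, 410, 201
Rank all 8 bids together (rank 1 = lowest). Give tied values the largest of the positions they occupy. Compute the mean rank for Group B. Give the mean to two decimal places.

Sorted (ascending): 201, 201, 251, 385, 410, 888, 888, 888
The 2 values of 201 occupy positions 1–2 → each gets rank 2.
The 3 values of 888 occupy positions 6–8 → each gets rank 8.
Group B values → pooled ranks: 888→8, 888→8, 410→5, 201→2
Mean rank = (8 + 8 + 5 + 2) / 4 = 5.75

5.75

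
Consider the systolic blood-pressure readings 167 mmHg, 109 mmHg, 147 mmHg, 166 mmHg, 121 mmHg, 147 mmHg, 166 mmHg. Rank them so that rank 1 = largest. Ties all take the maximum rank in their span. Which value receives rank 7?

109

Sorted (descending): 167, 166, 166, 147, 147, 121, 109
The 2 values of 166 occupy positions 2–3 → each gets rank 3.
The 2 values of 147 occupy positions 4–5 → each gets rank 5.
Rank 7 → value 109.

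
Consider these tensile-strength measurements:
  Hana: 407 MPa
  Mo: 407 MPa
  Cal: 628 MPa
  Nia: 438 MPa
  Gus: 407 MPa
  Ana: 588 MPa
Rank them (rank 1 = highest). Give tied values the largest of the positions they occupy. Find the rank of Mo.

Sorted (descending): 628, 588, 438, 407, 407, 407
The 3 values of 407 occupy positions 4–6 → each gets rank 6.
Mo has value 407 MPa → rank 6.

6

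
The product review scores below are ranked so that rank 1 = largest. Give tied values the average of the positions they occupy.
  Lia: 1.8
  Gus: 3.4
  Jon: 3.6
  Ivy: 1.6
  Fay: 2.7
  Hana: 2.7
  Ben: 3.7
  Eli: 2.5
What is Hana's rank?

4.5

Sorted (descending): 3.7, 3.6, 3.4, 2.7, 2.7, 2.5, 1.8, 1.6
The 2 values of 2.7 occupy positions 4–5 → average rank (4+5)/2 = 4.5.
Hana has value 2.7 → rank 4.5.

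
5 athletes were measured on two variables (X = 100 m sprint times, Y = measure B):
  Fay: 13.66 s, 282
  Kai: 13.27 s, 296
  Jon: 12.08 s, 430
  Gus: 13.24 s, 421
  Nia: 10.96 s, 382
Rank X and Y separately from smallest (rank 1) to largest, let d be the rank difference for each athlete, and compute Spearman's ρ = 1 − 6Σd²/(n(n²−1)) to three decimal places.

Ranks of variable 1: 5, 4, 2, 3, 1
Ranks of variable 2: 1, 2, 5, 4, 3
d = r₁ − r₂: 4, 2, -3, -1, -2
d²: 16, 4, 9, 1, 4; Σd² = 34
ρ = 1 − 6·34/(5·24) = 1 − 204/120 = -0.700

-0.700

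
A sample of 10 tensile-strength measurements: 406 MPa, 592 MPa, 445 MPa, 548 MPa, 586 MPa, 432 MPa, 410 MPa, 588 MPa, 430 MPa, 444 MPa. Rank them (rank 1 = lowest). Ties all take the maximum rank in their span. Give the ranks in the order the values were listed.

1, 10, 6, 7, 8, 4, 2, 9, 3, 5

Sorted (ascending): 406, 410, 430, 432, 444, 445, 548, 586, 588, 592
No ties — each value takes its position as its rank.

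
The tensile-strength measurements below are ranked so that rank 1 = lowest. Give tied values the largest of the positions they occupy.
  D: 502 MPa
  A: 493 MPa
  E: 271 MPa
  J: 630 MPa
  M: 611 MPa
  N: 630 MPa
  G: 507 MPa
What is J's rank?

7

Sorted (ascending): 271, 493, 502, 507, 611, 630, 630
The 2 values of 630 occupy positions 6–7 → each gets rank 7.
J has value 630 MPa → rank 7.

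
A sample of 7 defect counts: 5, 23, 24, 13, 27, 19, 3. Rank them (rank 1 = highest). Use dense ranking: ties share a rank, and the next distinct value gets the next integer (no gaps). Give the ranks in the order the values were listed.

6, 3, 2, 5, 1, 4, 7

Sorted (descending): 27, 24, 23, 19, 13, 5, 3
No ties — each value takes its position as its rank.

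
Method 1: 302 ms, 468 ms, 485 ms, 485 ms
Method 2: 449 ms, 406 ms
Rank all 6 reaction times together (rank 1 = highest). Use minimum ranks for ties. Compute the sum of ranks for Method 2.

9

Sorted (descending): 485, 485, 468, 449, 406, 302
The 2 values of 485 occupy positions 1–2 → each gets rank 1.
Method 2 values → pooled ranks: 449→4, 406→5
Rank sum = 4 + 5 = 9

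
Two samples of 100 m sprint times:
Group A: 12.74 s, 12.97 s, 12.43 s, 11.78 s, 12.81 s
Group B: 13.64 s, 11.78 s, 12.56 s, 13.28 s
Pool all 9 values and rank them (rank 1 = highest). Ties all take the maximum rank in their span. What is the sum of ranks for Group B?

Sorted (descending): 13.64, 13.28, 12.97, 12.81, 12.74, 12.56, 12.43, 11.78, 11.78
The 2 values of 11.78 occupy positions 8–9 → each gets rank 9.
Group B values → pooled ranks: 13.64→1, 11.78→9, 12.56→6, 13.28→2
Rank sum = 1 + 9 + 6 + 2 = 18

18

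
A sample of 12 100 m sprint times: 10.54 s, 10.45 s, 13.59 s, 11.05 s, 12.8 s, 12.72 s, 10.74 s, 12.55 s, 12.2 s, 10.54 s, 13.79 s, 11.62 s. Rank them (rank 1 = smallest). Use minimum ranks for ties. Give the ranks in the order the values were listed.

2, 1, 11, 5, 10, 9, 4, 8, 7, 2, 12, 6

Sorted (ascending): 10.45, 10.54, 10.54, 10.74, 11.05, 11.62, 12.2, 12.55, 12.72, 12.8, 13.59, 13.79
The 2 values of 10.54 occupy positions 2–3 → each gets rank 2.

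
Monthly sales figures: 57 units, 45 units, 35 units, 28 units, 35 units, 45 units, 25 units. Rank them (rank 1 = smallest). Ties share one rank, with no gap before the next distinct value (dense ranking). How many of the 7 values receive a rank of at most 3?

4

Sorted (ascending): 25, 28, 35, 35, 45, 45, 57
The 2 values of 35 share dense rank 3.
The 2 values of 45 share dense rank 4.
Remaining distinct values take the next consecutive integers.
Ranks ≤ 3: {1, 2, 3, 3} → 4 values.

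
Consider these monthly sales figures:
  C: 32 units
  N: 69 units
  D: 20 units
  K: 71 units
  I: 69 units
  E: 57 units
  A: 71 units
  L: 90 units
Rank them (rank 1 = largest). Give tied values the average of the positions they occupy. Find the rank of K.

Sorted (descending): 90, 71, 71, 69, 69, 57, 32, 20
The 2 values of 71 occupy positions 2–3 → average rank (2+3)/2 = 2.5.
The 2 values of 69 occupy positions 4–5 → average rank (4+5)/2 = 4.5.
K has value 71 units → rank 2.5.

2.5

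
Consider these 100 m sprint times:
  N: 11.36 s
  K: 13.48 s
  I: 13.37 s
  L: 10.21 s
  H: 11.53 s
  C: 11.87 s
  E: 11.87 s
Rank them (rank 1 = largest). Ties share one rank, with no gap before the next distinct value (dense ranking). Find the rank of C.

Sorted (descending): 13.48, 13.37, 11.87, 11.87, 11.53, 11.36, 10.21
The 2 values of 11.87 share dense rank 3.
Remaining distinct values take the next consecutive integers.
C has value 11.87 s → rank 3.

3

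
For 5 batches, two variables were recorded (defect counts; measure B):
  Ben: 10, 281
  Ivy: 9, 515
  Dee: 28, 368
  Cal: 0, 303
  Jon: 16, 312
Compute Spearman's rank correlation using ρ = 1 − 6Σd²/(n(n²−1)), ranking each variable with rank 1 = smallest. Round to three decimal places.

0.200

Ranks of variable 1: 3, 2, 5, 1, 4
Ranks of variable 2: 1, 5, 4, 2, 3
d = r₁ − r₂: 2, -3, 1, -1, 1
d²: 4, 9, 1, 1, 1; Σd² = 16
ρ = 1 − 6·16/(5·24) = 1 − 96/120 = 0.200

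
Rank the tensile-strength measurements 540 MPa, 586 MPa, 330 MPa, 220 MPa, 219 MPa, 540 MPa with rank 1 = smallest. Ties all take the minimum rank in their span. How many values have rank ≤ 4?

Sorted (ascending): 219, 220, 330, 540, 540, 586
The 2 values of 540 occupy positions 4–5 → each gets rank 4.
Ranks ≤ 4: {1, 2, 3, 4, 4} → 5 values.

5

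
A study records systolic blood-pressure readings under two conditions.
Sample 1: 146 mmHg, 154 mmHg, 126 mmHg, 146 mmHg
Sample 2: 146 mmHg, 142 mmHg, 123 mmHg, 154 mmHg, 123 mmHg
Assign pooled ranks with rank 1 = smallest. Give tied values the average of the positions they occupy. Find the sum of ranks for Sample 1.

23.5

Sorted (ascending): 123, 123, 126, 142, 146, 146, 146, 154, 154
The 2 values of 123 occupy positions 1–2 → average rank (1+2)/2 = 1.5.
The 3 values of 146 occupy positions 5–7 → average rank 6.
The 2 values of 154 occupy positions 8–9 → average rank (8+9)/2 = 8.5.
Sample 1 values → pooled ranks: 146→6, 154→8.5, 126→3, 146→6
Rank sum = 6 + 8.5 + 3 + 6 = 23.5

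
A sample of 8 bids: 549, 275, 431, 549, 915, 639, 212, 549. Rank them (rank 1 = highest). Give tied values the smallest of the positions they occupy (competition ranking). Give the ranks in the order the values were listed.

3, 7, 6, 3, 1, 2, 8, 3

Sorted (descending): 915, 639, 549, 549, 549, 431, 275, 212
The 3 values of 549 occupy positions 3–5 → each gets rank 3.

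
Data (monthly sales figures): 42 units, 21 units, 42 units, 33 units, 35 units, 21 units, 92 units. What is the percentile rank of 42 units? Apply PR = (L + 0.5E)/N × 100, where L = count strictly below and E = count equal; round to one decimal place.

71.4

N = 7.
Strictly below 42: 4. Equal to 42: 2.
PR = (4 + 0.5·2)/7 × 100 = 71.4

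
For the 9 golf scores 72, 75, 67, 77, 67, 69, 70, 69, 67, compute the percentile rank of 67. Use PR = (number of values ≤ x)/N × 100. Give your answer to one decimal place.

N = 9.
Strictly below 67: 0. Equal to 67: 3.
PR = 3/9 × 100 = 33.3

33.3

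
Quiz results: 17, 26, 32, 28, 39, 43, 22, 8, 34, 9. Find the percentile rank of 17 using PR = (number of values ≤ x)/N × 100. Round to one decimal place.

30.0

N = 10.
Strictly below 17: 2. Equal to 17: 1.
PR = 3/10 × 100 = 30.0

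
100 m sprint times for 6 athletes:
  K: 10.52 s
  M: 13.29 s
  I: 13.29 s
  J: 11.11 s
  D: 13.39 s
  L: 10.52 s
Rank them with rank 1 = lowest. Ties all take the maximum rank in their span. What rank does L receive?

Sorted (ascending): 10.52, 10.52, 11.11, 13.29, 13.29, 13.39
The 2 values of 10.52 occupy positions 1–2 → each gets rank 2.
The 2 values of 13.29 occupy positions 4–5 → each gets rank 5.
L has value 10.52 s → rank 2.

2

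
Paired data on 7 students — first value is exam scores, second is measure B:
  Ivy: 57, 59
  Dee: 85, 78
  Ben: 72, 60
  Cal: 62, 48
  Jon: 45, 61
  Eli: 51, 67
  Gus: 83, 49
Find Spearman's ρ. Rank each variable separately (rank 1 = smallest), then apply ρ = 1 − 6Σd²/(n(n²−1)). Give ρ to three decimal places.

-0.036

Ranks of variable 1: 3, 7, 5, 4, 1, 2, 6
Ranks of variable 2: 3, 7, 4, 1, 5, 6, 2
d = r₁ − r₂: 0, 0, 1, 3, -4, -4, 4
d²: 0, 0, 1, 9, 16, 16, 16; Σd² = 58
ρ = 1 − 6·58/(7·48) = 1 − 348/336 = -0.036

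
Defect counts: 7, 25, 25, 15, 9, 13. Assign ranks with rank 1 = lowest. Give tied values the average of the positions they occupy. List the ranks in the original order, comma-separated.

1, 5.5, 5.5, 4, 2, 3

Sorted (ascending): 7, 9, 13, 15, 25, 25
The 2 values of 25 occupy positions 5–6 → average rank (5+6)/2 = 5.5.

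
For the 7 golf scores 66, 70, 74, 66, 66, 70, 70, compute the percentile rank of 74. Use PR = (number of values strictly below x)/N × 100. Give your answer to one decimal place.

N = 7.
Strictly below 74: 6. Equal to 74: 1.
PR = 6/7 × 100 = 85.7

85.7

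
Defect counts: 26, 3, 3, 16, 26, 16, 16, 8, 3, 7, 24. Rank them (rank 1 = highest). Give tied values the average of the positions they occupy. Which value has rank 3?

24

Sorted (descending): 26, 26, 24, 16, 16, 16, 8, 7, 3, 3, 3
The 2 values of 26 occupy positions 1–2 → average rank (1+2)/2 = 1.5.
The 3 values of 16 occupy positions 4–6 → average rank 5.
The 3 values of 3 occupy positions 9–11 → average rank 10.
Rank 3 → value 24.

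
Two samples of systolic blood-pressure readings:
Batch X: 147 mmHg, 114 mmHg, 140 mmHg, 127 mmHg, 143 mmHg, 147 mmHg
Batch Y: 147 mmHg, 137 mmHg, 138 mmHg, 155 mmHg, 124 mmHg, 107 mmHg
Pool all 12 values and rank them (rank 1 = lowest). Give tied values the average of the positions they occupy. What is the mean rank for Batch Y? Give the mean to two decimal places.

Sorted (ascending): 107, 114, 124, 127, 137, 138, 140, 143, 147, 147, 147, 155
The 3 values of 147 occupy positions 9–11 → average rank 10.
Batch Y values → pooled ranks: 147→10, 137→5, 138→6, 155→12, 124→3, 107→1
Mean rank = (10 + 5 + 6 + 12 + 3 + 1) / 6 = 6.17

6.17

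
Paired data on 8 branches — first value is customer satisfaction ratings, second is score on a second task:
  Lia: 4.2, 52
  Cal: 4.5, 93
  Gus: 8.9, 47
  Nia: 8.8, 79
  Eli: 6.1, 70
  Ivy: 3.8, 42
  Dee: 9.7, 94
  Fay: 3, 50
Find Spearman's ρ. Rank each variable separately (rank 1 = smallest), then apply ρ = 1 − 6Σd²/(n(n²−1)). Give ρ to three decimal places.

0.524

Ranks of variable 1: 3, 4, 7, 6, 5, 2, 8, 1
Ranks of variable 2: 4, 7, 2, 6, 5, 1, 8, 3
d = r₁ − r₂: -1, -3, 5, 0, 0, 1, 0, -2
d²: 1, 9, 25, 0, 0, 1, 0, 4; Σd² = 40
ρ = 1 − 6·40/(8·63) = 1 − 240/504 = 0.524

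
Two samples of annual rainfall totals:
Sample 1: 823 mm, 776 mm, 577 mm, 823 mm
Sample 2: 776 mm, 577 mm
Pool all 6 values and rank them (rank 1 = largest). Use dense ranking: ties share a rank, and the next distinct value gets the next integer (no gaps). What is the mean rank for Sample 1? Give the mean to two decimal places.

Sorted (descending): 823, 823, 776, 776, 577, 577
The 2 values of 823 share dense rank 1.
The 2 values of 776 share dense rank 2.
The 2 values of 577 share dense rank 3.
Sample 1 values → pooled ranks: 823→1, 776→2, 577→3, 823→1
Mean rank = (1 + 2 + 3 + 1) / 4 = 1.75

1.75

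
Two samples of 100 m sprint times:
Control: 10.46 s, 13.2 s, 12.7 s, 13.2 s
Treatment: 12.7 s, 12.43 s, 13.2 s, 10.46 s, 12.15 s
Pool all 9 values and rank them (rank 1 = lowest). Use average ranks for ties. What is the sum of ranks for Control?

Sorted (ascending): 10.46, 10.46, 12.15, 12.43, 12.7, 12.7, 13.2, 13.2, 13.2
The 2 values of 10.46 occupy positions 1–2 → average rank (1+2)/2 = 1.5.
The 2 values of 12.7 occupy positions 5–6 → average rank (5+6)/2 = 5.5.
The 3 values of 13.2 occupy positions 7–9 → average rank 8.
Control values → pooled ranks: 10.46→1.5, 13.2→8, 12.7→5.5, 13.2→8
Rank sum = 1.5 + 8 + 5.5 + 8 = 23

23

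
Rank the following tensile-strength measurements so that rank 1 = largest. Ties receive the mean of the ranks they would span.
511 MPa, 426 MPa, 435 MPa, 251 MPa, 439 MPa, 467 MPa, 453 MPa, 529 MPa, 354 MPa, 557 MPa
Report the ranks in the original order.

3, 8, 7, 10, 6, 4, 5, 2, 9, 1

Sorted (descending): 557, 529, 511, 467, 453, 439, 435, 426, 354, 251
No ties — each value takes its position as its rank.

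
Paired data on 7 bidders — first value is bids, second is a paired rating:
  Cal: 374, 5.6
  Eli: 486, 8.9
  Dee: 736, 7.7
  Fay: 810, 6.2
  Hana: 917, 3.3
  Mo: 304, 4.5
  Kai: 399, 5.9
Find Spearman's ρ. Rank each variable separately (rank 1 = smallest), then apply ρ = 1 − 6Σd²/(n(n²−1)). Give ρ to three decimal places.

Ranks of variable 1: 2, 4, 5, 6, 7, 1, 3
Ranks of variable 2: 3, 7, 6, 5, 1, 2, 4
d = r₁ − r₂: -1, -3, -1, 1, 6, -1, -1
d²: 1, 9, 1, 1, 36, 1, 1; Σd² = 50
ρ = 1 − 6·50/(7·48) = 1 − 300/336 = 0.107

0.107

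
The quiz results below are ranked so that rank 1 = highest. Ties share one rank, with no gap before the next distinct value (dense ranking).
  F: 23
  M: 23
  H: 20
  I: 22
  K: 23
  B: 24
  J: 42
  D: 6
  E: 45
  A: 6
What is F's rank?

Sorted (descending): 45, 42, 24, 23, 23, 23, 22, 20, 6, 6
The 3 values of 23 share dense rank 4.
The 2 values of 6 share dense rank 7.
Remaining distinct values take the next consecutive integers.
F has value 23 → rank 4.

4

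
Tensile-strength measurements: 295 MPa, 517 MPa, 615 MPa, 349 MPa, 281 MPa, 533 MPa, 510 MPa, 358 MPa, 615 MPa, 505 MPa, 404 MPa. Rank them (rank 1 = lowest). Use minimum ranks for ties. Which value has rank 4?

Sorted (ascending): 281, 295, 349, 358, 404, 505, 510, 517, 533, 615, 615
The 2 values of 615 occupy positions 10–11 → each gets rank 10.
Rank 4 → value 358.

358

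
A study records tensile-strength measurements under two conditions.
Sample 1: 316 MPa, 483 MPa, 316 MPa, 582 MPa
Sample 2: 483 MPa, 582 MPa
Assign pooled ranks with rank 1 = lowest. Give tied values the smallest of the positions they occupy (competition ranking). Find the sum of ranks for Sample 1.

10

Sorted (ascending): 316, 316, 483, 483, 582, 582
The 2 values of 316 occupy positions 1–2 → each gets rank 1.
The 2 values of 483 occupy positions 3–4 → each gets rank 3.
The 2 values of 582 occupy positions 5–6 → each gets rank 5.
Sample 1 values → pooled ranks: 316→1, 483→3, 316→1, 582→5
Rank sum = 1 + 3 + 1 + 5 = 10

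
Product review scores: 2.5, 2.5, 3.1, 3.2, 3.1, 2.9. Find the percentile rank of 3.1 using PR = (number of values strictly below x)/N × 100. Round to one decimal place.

N = 6.
Strictly below 3.1: 3. Equal to 3.1: 2.
PR = 3/6 × 100 = 50.0

50.0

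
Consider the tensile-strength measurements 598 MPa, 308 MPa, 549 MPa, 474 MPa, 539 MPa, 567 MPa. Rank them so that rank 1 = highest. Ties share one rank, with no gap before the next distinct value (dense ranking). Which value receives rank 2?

Sorted (descending): 598, 567, 549, 539, 474, 308
No ties — each value takes its position as its rank.
Rank 2 → value 567.

567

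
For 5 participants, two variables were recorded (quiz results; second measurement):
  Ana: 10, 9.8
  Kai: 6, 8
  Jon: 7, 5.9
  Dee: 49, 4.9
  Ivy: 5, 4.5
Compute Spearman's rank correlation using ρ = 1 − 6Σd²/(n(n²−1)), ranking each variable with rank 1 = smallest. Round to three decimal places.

0.300

Ranks of variable 1: 4, 2, 3, 5, 1
Ranks of variable 2: 5, 4, 3, 2, 1
d = r₁ − r₂: -1, -2, 0, 3, 0
d²: 1, 4, 0, 9, 0; Σd² = 14
ρ = 1 − 6·14/(5·24) = 1 − 84/120 = 0.300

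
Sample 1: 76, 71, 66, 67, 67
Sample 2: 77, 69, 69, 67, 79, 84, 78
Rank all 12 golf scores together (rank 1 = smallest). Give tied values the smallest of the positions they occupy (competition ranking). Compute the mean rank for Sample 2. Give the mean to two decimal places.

7.71

Sorted (ascending): 66, 67, 67, 67, 69, 69, 71, 76, 77, 78, 79, 84
The 3 values of 67 occupy positions 2–4 → each gets rank 2.
The 2 values of 69 occupy positions 5–6 → each gets rank 5.
Sample 2 values → pooled ranks: 77→9, 69→5, 69→5, 67→2, 79→11, 84→12, 78→10
Mean rank = (9 + 5 + 5 + 2 + 11 + 12 + 10) / 7 = 7.71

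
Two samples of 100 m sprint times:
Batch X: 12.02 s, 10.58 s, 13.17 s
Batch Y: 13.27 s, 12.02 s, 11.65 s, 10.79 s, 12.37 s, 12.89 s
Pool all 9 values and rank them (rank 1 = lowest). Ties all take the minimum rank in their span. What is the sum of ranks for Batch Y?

Sorted (ascending): 10.58, 10.79, 11.65, 12.02, 12.02, 12.37, 12.89, 13.17, 13.27
The 2 values of 12.02 occupy positions 4–5 → each gets rank 4.
Batch Y values → pooled ranks: 13.27→9, 12.02→4, 11.65→3, 10.79→2, 12.37→6, 12.89→7
Rank sum = 9 + 4 + 3 + 2 + 6 + 7 = 31

31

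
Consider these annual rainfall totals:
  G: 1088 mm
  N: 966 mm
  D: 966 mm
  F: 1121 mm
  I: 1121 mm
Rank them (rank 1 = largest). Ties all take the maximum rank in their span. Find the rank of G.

3

Sorted (descending): 1121, 1121, 1088, 966, 966
The 2 values of 1121 occupy positions 1–2 → each gets rank 2.
The 2 values of 966 occupy positions 4–5 → each gets rank 5.
G has value 1088 mm → rank 3.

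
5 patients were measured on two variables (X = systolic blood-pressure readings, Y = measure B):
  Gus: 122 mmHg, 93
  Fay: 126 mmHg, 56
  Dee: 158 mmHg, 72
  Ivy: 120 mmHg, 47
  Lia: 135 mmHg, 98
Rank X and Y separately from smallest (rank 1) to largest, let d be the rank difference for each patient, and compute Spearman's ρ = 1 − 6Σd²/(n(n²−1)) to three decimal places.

Ranks of variable 1: 2, 3, 5, 1, 4
Ranks of variable 2: 4, 2, 3, 1, 5
d = r₁ − r₂: -2, 1, 2, 0, -1
d²: 4, 1, 4, 0, 1; Σd² = 10
ρ = 1 − 6·10/(5·24) = 1 − 60/120 = 0.500

0.500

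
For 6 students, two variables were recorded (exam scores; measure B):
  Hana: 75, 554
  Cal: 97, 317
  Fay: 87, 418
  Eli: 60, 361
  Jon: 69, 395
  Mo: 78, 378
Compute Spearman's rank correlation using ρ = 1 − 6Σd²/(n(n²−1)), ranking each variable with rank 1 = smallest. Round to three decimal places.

-0.143

Ranks of variable 1: 3, 6, 5, 1, 2, 4
Ranks of variable 2: 6, 1, 5, 2, 4, 3
d = r₁ − r₂: -3, 5, 0, -1, -2, 1
d²: 9, 25, 0, 1, 4, 1; Σd² = 40
ρ = 1 − 6·40/(6·35) = 1 − 240/210 = -0.143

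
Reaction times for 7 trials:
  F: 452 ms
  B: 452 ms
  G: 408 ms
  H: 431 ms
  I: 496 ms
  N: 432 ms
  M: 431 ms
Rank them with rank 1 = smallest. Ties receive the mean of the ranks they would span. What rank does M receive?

Sorted (ascending): 408, 431, 431, 432, 452, 452, 496
The 2 values of 431 occupy positions 2–3 → average rank (2+3)/2 = 2.5.
The 2 values of 452 occupy positions 5–6 → average rank (5+6)/2 = 5.5.
M has value 431 ms → rank 2.5.

2.5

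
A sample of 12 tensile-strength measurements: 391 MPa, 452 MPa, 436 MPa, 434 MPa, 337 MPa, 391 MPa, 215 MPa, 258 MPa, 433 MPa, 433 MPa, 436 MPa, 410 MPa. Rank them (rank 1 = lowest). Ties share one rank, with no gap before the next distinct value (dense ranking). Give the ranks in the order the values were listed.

Sorted (ascending): 215, 258, 337, 391, 391, 410, 433, 433, 434, 436, 436, 452
The 2 values of 391 share dense rank 4.
The 2 values of 433 share dense rank 6.
The 2 values of 436 share dense rank 8.
Remaining distinct values take the next consecutive integers.

4, 9, 8, 7, 3, 4, 1, 2, 6, 6, 8, 5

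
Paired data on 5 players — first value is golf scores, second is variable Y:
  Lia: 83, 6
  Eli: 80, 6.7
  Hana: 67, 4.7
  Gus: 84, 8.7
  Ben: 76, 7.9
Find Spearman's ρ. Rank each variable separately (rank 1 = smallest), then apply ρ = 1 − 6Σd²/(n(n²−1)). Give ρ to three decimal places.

0.600

Ranks of variable 1: 4, 3, 1, 5, 2
Ranks of variable 2: 2, 3, 1, 5, 4
d = r₁ − r₂: 2, 0, 0, 0, -2
d²: 4, 0, 0, 0, 4; Σd² = 8
ρ = 1 − 6·8/(5·24) = 1 − 48/120 = 0.600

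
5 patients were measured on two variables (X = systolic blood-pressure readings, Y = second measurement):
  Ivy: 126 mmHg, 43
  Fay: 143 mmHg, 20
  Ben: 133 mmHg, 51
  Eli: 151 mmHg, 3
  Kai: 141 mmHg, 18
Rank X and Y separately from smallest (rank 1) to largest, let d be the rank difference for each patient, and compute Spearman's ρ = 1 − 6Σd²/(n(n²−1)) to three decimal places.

-0.800

Ranks of variable 1: 1, 4, 2, 5, 3
Ranks of variable 2: 4, 3, 5, 1, 2
d = r₁ − r₂: -3, 1, -3, 4, 1
d²: 9, 1, 9, 16, 1; Σd² = 36
ρ = 1 − 6·36/(5·24) = 1 − 216/120 = -0.800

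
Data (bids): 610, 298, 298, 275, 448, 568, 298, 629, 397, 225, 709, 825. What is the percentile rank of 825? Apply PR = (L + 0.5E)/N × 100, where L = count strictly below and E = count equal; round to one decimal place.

95.8

N = 12.
Strictly below 825: 11. Equal to 825: 1.
PR = (11 + 0.5·1)/12 × 100 = 95.8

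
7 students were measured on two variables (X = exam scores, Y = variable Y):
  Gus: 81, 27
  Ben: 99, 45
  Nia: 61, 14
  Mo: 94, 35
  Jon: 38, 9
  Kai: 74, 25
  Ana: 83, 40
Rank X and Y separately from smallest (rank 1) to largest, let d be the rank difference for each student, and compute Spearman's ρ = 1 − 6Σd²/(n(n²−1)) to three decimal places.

Ranks of variable 1: 4, 7, 2, 6, 1, 3, 5
Ranks of variable 2: 4, 7, 2, 5, 1, 3, 6
d = r₁ − r₂: 0, 0, 0, 1, 0, 0, -1
d²: 0, 0, 0, 1, 0, 0, 1; Σd² = 2
ρ = 1 − 6·2/(7·48) = 1 − 12/336 = 0.964

0.964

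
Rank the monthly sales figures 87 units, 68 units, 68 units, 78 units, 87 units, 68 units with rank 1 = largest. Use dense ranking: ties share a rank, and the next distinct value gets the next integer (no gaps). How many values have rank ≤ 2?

3

Sorted (descending): 87, 87, 78, 68, 68, 68
The 2 values of 87 share dense rank 1.
The 3 values of 68 share dense rank 3.
Remaining distinct values take the next consecutive integers.
Ranks ≤ 2: {1, 1, 2} → 3 values.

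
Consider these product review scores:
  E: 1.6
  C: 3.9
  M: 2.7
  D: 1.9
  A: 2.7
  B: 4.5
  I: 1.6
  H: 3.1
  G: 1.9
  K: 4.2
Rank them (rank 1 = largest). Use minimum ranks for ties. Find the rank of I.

Sorted (descending): 4.5, 4.2, 3.9, 3.1, 2.7, 2.7, 1.9, 1.9, 1.6, 1.6
The 2 values of 2.7 occupy positions 5–6 → each gets rank 5.
The 2 values of 1.9 occupy positions 7–8 → each gets rank 7.
The 2 values of 1.6 occupy positions 9–10 → each gets rank 9.
I has value 1.6 → rank 9.

9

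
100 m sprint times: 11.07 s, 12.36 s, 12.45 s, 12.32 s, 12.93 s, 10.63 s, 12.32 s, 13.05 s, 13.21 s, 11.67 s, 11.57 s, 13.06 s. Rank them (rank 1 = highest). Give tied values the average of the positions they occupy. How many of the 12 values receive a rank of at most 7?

6

Sorted (descending): 13.21, 13.06, 13.05, 12.93, 12.45, 12.36, 12.32, 12.32, 11.67, 11.57, 11.07, 10.63
The 2 values of 12.32 occupy positions 7–8 → average rank (7+8)/2 = 7.5.
Ranks ≤ 7: {1, 2, 3, 4, 5, 6} → 6 values.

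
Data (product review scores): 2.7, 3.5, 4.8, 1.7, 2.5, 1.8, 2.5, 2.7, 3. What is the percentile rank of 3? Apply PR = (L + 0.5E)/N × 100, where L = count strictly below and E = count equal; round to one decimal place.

N = 9.
Strictly below 3: 6. Equal to 3: 1.
PR = (6 + 0.5·1)/9 × 100 = 72.2

72.2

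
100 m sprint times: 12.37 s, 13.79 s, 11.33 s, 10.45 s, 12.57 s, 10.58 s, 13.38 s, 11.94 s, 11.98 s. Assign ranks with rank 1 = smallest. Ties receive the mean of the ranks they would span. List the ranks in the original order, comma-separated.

Sorted (ascending): 10.45, 10.58, 11.33, 11.94, 11.98, 12.37, 12.57, 13.38, 13.79
No ties — each value takes its position as its rank.

6, 9, 3, 1, 7, 2, 8, 4, 5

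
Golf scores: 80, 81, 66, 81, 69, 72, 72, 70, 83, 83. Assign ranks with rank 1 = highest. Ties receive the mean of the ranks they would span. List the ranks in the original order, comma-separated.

5, 3.5, 10, 3.5, 9, 6.5, 6.5, 8, 1.5, 1.5

Sorted (descending): 83, 83, 81, 81, 80, 72, 72, 70, 69, 66
The 2 values of 83 occupy positions 1–2 → average rank (1+2)/2 = 1.5.
The 2 values of 81 occupy positions 3–4 → average rank (3+4)/2 = 3.5.
The 2 values of 72 occupy positions 6–7 → average rank (6+7)/2 = 6.5.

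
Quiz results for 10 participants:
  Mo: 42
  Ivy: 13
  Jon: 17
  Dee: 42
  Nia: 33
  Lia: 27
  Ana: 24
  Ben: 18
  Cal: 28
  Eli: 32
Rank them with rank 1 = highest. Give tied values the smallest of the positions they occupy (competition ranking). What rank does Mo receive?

1

Sorted (descending): 42, 42, 33, 32, 28, 27, 24, 18, 17, 13
The 2 values of 42 occupy positions 1–2 → each gets rank 1.
Mo has value 42 → rank 1.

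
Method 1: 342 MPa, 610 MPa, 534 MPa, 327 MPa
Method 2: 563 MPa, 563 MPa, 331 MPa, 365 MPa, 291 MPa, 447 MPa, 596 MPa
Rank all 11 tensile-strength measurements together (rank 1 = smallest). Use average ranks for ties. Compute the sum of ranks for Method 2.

Sorted (ascending): 291, 327, 331, 342, 365, 447, 534, 563, 563, 596, 610
The 2 values of 563 occupy positions 8–9 → average rank (8+9)/2 = 8.5.
Method 2 values → pooled ranks: 563→8.5, 563→8.5, 331→3, 365→5, 291→1, 447→6, 596→10
Rank sum = 8.5 + 8.5 + 3 + 5 + 1 + 6 + 10 = 42

42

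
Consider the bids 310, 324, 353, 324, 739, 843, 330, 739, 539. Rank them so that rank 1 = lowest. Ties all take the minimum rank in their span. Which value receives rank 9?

843

Sorted (ascending): 310, 324, 324, 330, 353, 539, 739, 739, 843
The 2 values of 324 occupy positions 2–3 → each gets rank 2.
The 2 values of 739 occupy positions 7–8 → each gets rank 7.
Rank 9 → value 843.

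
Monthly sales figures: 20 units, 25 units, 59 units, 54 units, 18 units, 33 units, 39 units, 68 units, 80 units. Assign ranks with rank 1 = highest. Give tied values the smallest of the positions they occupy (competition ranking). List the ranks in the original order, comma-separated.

8, 7, 3, 4, 9, 6, 5, 2, 1

Sorted (descending): 80, 68, 59, 54, 39, 33, 25, 20, 18
No ties — each value takes its position as its rank.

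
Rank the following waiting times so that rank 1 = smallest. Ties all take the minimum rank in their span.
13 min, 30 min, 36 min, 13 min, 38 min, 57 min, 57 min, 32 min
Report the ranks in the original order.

1, 3, 5, 1, 6, 7, 7, 4

Sorted (ascending): 13, 13, 30, 32, 36, 38, 57, 57
The 2 values of 13 occupy positions 1–2 → each gets rank 1.
The 2 values of 57 occupy positions 7–8 → each gets rank 7.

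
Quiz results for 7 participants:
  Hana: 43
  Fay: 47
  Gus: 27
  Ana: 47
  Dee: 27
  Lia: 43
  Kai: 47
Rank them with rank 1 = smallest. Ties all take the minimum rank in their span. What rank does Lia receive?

Sorted (ascending): 27, 27, 43, 43, 47, 47, 47
The 2 values of 27 occupy positions 1–2 → each gets rank 1.
The 2 values of 43 occupy positions 3–4 → each gets rank 3.
The 3 values of 47 occupy positions 5–7 → each gets rank 5.
Lia has value 43 → rank 3.

3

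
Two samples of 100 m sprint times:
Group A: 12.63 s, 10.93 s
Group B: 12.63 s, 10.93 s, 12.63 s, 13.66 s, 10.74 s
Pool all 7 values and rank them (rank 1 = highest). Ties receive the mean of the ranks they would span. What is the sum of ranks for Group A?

8.5

Sorted (descending): 13.66, 12.63, 12.63, 12.63, 10.93, 10.93, 10.74
The 3 values of 12.63 occupy positions 2–4 → average rank 3.
The 2 values of 10.93 occupy positions 5–6 → average rank (5+6)/2 = 5.5.
Group A values → pooled ranks: 12.63→3, 10.93→5.5
Rank sum = 3 + 5.5 = 8.5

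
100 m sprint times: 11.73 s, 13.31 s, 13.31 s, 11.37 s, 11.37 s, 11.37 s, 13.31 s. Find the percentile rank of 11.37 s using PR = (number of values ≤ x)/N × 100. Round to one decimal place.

42.9

N = 7.
Strictly below 11.37: 0. Equal to 11.37: 3.
PR = 3/7 × 100 = 42.9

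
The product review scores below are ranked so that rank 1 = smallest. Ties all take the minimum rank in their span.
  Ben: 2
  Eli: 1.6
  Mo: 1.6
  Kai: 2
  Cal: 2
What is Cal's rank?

Sorted (ascending): 1.6, 1.6, 2, 2, 2
The 2 values of 1.6 occupy positions 1–2 → each gets rank 1.
The 3 values of 2 occupy positions 3–5 → each gets rank 3.
Cal has value 2 → rank 3.

3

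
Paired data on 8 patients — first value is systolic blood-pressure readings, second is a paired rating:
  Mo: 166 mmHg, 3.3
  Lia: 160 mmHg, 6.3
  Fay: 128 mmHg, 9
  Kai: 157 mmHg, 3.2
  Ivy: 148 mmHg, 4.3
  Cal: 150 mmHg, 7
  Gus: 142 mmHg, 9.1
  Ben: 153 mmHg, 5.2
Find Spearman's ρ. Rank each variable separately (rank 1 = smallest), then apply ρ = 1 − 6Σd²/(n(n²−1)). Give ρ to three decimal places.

Ranks of variable 1: 8, 7, 1, 6, 3, 4, 2, 5
Ranks of variable 2: 2, 5, 7, 1, 3, 6, 8, 4
d = r₁ − r₂: 6, 2, -6, 5, 0, -2, -6, 1
d²: 36, 4, 36, 25, 0, 4, 36, 1; Σd² = 142
ρ = 1 − 6·142/(8·63) = 1 − 852/504 = -0.690

-0.690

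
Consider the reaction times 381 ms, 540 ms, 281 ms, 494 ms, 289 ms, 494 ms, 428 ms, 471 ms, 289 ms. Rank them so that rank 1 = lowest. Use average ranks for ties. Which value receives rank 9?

540

Sorted (ascending): 281, 289, 289, 381, 428, 471, 494, 494, 540
The 2 values of 289 occupy positions 2–3 → average rank (2+3)/2 = 2.5.
The 2 values of 494 occupy positions 7–8 → average rank (7+8)/2 = 7.5.
Rank 9 → value 540.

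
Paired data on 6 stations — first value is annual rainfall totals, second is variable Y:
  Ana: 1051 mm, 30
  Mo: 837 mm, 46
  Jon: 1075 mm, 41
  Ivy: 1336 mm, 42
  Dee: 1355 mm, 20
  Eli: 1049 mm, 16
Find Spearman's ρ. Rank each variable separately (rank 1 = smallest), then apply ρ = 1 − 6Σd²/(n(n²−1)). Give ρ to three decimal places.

Ranks of variable 1: 3, 1, 4, 5, 6, 2
Ranks of variable 2: 3, 6, 4, 5, 2, 1
d = r₁ − r₂: 0, -5, 0, 0, 4, 1
d²: 0, 25, 0, 0, 16, 1; Σd² = 42
ρ = 1 − 6·42/(6·35) = 1 − 252/210 = -0.200

-0.200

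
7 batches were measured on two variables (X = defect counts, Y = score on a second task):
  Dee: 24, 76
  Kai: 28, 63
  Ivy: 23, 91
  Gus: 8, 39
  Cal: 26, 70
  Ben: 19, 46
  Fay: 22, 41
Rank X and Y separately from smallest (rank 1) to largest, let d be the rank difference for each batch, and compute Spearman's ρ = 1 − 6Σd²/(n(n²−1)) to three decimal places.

0.607

Ranks of variable 1: 5, 7, 4, 1, 6, 2, 3
Ranks of variable 2: 6, 4, 7, 1, 5, 3, 2
d = r₁ − r₂: -1, 3, -3, 0, 1, -1, 1
d²: 1, 9, 9, 0, 1, 1, 1; Σd² = 22
ρ = 1 − 6·22/(7·48) = 1 − 132/336 = 0.607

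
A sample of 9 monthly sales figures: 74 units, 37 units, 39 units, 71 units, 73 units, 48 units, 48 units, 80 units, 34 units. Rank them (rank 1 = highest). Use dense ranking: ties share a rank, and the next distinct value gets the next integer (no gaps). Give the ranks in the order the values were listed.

2, 7, 6, 4, 3, 5, 5, 1, 8

Sorted (descending): 80, 74, 73, 71, 48, 48, 39, 37, 34
The 2 values of 48 share dense rank 5.
Remaining distinct values take the next consecutive integers.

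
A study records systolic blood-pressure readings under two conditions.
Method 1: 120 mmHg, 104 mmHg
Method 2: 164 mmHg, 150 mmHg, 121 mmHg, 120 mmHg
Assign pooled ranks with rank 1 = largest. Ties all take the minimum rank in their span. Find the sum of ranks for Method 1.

Sorted (descending): 164, 150, 121, 120, 120, 104
The 2 values of 120 occupy positions 4–5 → each gets rank 4.
Method 1 values → pooled ranks: 120→4, 104→6
Rank sum = 4 + 6 = 10

10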